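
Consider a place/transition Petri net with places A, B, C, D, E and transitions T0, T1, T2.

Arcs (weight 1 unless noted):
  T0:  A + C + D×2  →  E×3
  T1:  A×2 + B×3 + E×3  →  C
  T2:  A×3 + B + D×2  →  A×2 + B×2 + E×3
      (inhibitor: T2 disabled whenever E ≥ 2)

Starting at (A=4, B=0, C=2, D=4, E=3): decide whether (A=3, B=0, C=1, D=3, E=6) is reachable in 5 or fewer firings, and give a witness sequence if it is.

depth 0: 1 marking
depth 1: 2 markings reached so far
depth 2: 3 markings reached so far
depth 3: 3 markings reached so far
(frontier empty at depth 3; search complete)
target is not among the 3 markings reachable within 5 steps

NO — not reachable within 5 firings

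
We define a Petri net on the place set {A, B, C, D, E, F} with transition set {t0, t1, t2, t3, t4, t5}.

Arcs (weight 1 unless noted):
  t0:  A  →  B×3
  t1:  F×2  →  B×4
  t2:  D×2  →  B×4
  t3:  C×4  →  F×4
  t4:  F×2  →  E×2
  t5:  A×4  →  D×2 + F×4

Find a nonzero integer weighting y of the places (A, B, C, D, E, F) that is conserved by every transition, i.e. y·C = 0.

y = (A:3, B:1, C:2, D:2, E:2, F:2)

Incidence matrix C (rows=places, cols=transitions):
       t0   t1   t2   t3   t4   t5
    A  -1    0    0    0    0   -4
    B   3    4    4    0    0    0
    C   0    0    0   -4    0    0
    D   0    0   -2    0    0    2
    E   0    0    0    0    2    0
    F   0   -2    0    4   -2    4

Candidate y = [3, 1, 2, 2, 2, 2]; check y·C column-wise:
  col t0: 3·-1 + 1·3 + 2·0 + 2·0 + 2·0 + 2·0 = 0
  col t1: 3·0 + 1·4 + 2·0 + 2·0 + 2·0 + 2·-2 = 0
  col t2: 3·0 + 1·4 + 2·0 + 2·-2 + 2·0 + 2·0 = 0
  col t3: 3·0 + 1·0 + 2·-4 + 2·0 + 2·0 + 2·4 = 0
  col t4: 3·0 + 1·0 + 2·0 + 2·0 + 2·2 + 2·-2 = 0
  col t5: 3·-4 + 1·0 + 2·0 + 2·2 + 2·0 + 2·4 = 0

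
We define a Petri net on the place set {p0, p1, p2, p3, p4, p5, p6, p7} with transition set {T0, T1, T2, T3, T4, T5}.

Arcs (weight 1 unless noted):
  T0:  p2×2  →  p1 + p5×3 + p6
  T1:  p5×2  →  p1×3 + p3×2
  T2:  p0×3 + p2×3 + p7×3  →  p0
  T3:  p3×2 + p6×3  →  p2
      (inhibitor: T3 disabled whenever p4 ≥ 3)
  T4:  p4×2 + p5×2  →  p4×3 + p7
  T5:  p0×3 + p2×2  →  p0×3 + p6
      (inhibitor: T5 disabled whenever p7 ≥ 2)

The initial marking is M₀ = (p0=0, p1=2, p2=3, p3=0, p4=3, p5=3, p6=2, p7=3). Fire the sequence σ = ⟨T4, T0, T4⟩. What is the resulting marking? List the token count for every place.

step 1: fire T4:  (p0=0, p1=2, p2=3, p3=0, p4=3, p5=3, p6=2, p7=3) → (p0=0, p1=2, p2=3, p3=0, p4=4, p5=1, p6=2, p7=4)
step 2: fire T0:  (p0=0, p1=2, p2=3, p3=0, p4=4, p5=1, p6=2, p7=4) → (p0=0, p1=3, p2=1, p3=0, p4=4, p5=4, p6=3, p7=4)
step 3: fire T4:  (p0=0, p1=3, p2=1, p3=0, p4=4, p5=4, p6=3, p7=4) → (p0=0, p1=3, p2=1, p3=0, p4=5, p5=2, p6=3, p7=5)

(p0=0, p1=3, p2=1, p3=0, p4=5, p5=2, p6=3, p7=5)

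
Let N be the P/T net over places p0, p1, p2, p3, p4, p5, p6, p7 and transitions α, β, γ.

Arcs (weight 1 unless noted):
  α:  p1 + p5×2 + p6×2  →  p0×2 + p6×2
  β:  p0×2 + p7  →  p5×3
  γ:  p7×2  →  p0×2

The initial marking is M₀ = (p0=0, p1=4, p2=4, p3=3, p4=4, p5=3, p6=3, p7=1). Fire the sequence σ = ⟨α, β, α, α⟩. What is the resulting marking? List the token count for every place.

step 1: fire α:  (p0=0, p1=4, p2=4, p3=3, p4=4, p5=3, p6=3, p7=1) → (p0=2, p1=3, p2=4, p3=3, p4=4, p5=1, p6=3, p7=1)
step 2: fire β:  (p0=2, p1=3, p2=4, p3=3, p4=4, p5=1, p6=3, p7=1) → (p0=0, p1=3, p2=4, p3=3, p4=4, p5=4, p6=3, p7=0)
step 3: fire α:  (p0=0, p1=3, p2=4, p3=3, p4=4, p5=4, p6=3, p7=0) → (p0=2, p1=2, p2=4, p3=3, p4=4, p5=2, p6=3, p7=0)
step 4: fire α:  (p0=2, p1=2, p2=4, p3=3, p4=4, p5=2, p6=3, p7=0) → (p0=4, p1=1, p2=4, p3=3, p4=4, p5=0, p6=3, p7=0)

(p0=4, p1=1, p2=4, p3=3, p4=4, p5=0, p6=3, p7=0)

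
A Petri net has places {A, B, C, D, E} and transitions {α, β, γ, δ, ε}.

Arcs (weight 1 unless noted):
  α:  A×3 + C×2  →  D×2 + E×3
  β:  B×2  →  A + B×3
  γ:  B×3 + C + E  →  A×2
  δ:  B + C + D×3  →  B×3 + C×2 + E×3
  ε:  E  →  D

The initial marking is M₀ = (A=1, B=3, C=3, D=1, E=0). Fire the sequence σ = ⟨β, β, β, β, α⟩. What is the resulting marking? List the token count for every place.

step 1: fire β:  (A=1, B=3, C=3, D=1, E=0) → (A=2, B=4, C=3, D=1, E=0)
step 2: fire β:  (A=2, B=4, C=3, D=1, E=0) → (A=3, B=5, C=3, D=1, E=0)
step 3: fire β:  (A=3, B=5, C=3, D=1, E=0) → (A=4, B=6, C=3, D=1, E=0)
step 4: fire β:  (A=4, B=6, C=3, D=1, E=0) → (A=5, B=7, C=3, D=1, E=0)
step 5: fire α:  (A=5, B=7, C=3, D=1, E=0) → (A=2, B=7, C=1, D=3, E=3)

(A=2, B=7, C=1, D=3, E=3)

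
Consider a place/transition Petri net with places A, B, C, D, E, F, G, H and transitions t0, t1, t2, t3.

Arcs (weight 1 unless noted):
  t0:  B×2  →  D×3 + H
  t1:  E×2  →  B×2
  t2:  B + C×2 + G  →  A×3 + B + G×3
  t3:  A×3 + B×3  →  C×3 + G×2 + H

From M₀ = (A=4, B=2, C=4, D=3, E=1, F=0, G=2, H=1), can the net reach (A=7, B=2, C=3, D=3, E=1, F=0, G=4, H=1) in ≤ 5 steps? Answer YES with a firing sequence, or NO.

NO — not reachable within 5 firings

depth 0: 1 marking
depth 1: 3 markings reached so far
depth 2: 5 markings reached so far
depth 3: 6 markings reached so far
depth 4: 6 markings reached so far
(frontier empty at depth 4; search complete)
target is not among the 6 markings reachable within 5 steps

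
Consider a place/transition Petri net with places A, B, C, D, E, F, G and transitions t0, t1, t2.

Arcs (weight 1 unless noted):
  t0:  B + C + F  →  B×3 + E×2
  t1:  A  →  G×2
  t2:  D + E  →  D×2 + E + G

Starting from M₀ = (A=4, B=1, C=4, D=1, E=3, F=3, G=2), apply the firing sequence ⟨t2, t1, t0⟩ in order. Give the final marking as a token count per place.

(A=3, B=3, C=3, D=2, E=5, F=2, G=5)

step 1: fire t2:  (A=4, B=1, C=4, D=1, E=3, F=3, G=2) → (A=4, B=1, C=4, D=2, E=3, F=3, G=3)
step 2: fire t1:  (A=4, B=1, C=4, D=2, E=3, F=3, G=3) → (A=3, B=1, C=4, D=2, E=3, F=3, G=5)
step 3: fire t0:  (A=3, B=1, C=4, D=2, E=3, F=3, G=5) → (A=3, B=3, C=3, D=2, E=5, F=2, G=5)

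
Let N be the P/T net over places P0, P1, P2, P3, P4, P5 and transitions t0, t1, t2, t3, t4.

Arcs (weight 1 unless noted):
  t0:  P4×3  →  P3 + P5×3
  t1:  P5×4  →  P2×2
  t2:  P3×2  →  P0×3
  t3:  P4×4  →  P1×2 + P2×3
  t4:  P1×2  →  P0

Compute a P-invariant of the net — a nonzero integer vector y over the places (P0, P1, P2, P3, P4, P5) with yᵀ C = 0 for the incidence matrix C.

Incidence matrix C (rows=places, cols=transitions):
       t0   t1   t2   t3   t4
   P0   0    0    3    0    1
   P1   0    0    0    2   -2
   P2   0    2    0    3    0
   P3   1    0   -2    0    0
   P4  -3    0    0   -4    0
   P5   3   -4    0    0    0

Candidate y = [2, 1, 2, 3, 2, 1]; check y·C column-wise:
  col t0: 2·0 + 1·0 + 2·0 + 3·1 + 2·-3 + 1·3 = 0
  col t1: 2·0 + 1·0 + 2·2 + 3·0 + 2·0 + 1·-4 = 0
  col t2: 2·3 + 1·0 + 2·0 + 3·-2 + 2·0 + 1·0 = 0
  col t3: 2·0 + 1·2 + 2·3 + 3·0 + 2·-4 + 1·0 = 0
  col t4: 2·1 + 1·-2 + 2·0 + 3·0 + 2·0 + 1·0 = 0

y = (P0:2, P1:1, P2:2, P3:3, P4:2, P5:1)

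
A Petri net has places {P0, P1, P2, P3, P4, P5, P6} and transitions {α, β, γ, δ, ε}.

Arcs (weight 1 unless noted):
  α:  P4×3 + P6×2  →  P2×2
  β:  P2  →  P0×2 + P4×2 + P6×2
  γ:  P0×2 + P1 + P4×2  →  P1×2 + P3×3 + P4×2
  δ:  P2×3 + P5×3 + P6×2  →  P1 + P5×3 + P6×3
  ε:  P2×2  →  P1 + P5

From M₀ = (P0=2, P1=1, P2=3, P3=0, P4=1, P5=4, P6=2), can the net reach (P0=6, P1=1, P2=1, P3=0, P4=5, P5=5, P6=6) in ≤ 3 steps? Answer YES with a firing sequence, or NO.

NO — not reachable within 3 firings

depth 0: 1 marking
depth 1: 4 markings reached so far
depth 2: 8 markings reached so far
depth 3: 16 markings reached so far
target is not among the 16 markings reachable within 3 steps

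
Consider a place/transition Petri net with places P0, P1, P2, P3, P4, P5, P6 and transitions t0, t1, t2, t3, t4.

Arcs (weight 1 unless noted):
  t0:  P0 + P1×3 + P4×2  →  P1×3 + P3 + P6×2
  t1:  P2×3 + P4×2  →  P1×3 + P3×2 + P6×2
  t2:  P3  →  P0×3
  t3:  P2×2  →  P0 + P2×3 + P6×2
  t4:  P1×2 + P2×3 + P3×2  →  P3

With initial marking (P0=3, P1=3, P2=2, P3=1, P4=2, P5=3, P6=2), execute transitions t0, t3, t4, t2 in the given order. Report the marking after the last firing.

(P0=6, P1=1, P2=0, P3=0, P4=0, P5=3, P6=6)

step 1: fire t0:  (P0=3, P1=3, P2=2, P3=1, P4=2, P5=3, P6=2) → (P0=2, P1=3, P2=2, P3=2, P4=0, P5=3, P6=4)
step 2: fire t3:  (P0=2, P1=3, P2=2, P3=2, P4=0, P5=3, P6=4) → (P0=3, P1=3, P2=3, P3=2, P4=0, P5=3, P6=6)
step 3: fire t4:  (P0=3, P1=3, P2=3, P3=2, P4=0, P5=3, P6=6) → (P0=3, P1=1, P2=0, P3=1, P4=0, P5=3, P6=6)
step 4: fire t2:  (P0=3, P1=1, P2=0, P3=1, P4=0, P5=3, P6=6) → (P0=6, P1=1, P2=0, P3=0, P4=0, P5=3, P6=6)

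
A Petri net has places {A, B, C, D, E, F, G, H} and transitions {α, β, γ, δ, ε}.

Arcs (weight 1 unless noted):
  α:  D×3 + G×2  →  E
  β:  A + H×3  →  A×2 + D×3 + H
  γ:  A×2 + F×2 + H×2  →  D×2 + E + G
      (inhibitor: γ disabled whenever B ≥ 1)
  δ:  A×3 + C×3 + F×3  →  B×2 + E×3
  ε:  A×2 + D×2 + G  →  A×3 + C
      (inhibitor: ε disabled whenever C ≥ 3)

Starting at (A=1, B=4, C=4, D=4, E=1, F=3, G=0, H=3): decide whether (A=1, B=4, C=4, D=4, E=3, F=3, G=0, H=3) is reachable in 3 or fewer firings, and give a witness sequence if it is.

depth 0: 1 marking
depth 1: 2 markings reached so far
depth 2: 2 markings reached so far
(frontier empty at depth 2; search complete)
target is not among the 2 markings reachable within 3 steps

NO — not reachable within 3 firings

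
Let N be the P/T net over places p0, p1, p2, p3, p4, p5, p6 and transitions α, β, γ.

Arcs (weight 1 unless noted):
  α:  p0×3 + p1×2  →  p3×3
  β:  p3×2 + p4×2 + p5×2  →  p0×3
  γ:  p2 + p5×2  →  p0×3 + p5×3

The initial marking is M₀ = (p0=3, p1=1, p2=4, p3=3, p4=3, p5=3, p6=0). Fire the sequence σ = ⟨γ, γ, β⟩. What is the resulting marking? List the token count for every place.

(p0=12, p1=1, p2=2, p3=1, p4=1, p5=3, p6=0)

step 1: fire γ:  (p0=3, p1=1, p2=4, p3=3, p4=3, p5=3, p6=0) → (p0=6, p1=1, p2=3, p3=3, p4=3, p5=4, p6=0)
step 2: fire γ:  (p0=6, p1=1, p2=3, p3=3, p4=3, p5=4, p6=0) → (p0=9, p1=1, p2=2, p3=3, p4=3, p5=5, p6=0)
step 3: fire β:  (p0=9, p1=1, p2=2, p3=3, p4=3, p5=5, p6=0) → (p0=12, p1=1, p2=2, p3=1, p4=1, p5=3, p6=0)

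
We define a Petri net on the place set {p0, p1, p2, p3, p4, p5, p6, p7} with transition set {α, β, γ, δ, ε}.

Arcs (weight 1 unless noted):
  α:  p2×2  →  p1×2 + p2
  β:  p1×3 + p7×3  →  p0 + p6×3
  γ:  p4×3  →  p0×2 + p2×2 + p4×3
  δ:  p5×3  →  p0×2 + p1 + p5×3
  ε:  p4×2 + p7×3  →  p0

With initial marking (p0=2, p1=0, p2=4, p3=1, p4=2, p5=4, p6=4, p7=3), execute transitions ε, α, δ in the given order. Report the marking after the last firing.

step 1: fire ε:  (p0=2, p1=0, p2=4, p3=1, p4=2, p5=4, p6=4, p7=3) → (p0=3, p1=0, p2=4, p3=1, p4=0, p5=4, p6=4, p7=0)
step 2: fire α:  (p0=3, p1=0, p2=4, p3=1, p4=0, p5=4, p6=4, p7=0) → (p0=3, p1=2, p2=3, p3=1, p4=0, p5=4, p6=4, p7=0)
step 3: fire δ:  (p0=3, p1=2, p2=3, p3=1, p4=0, p5=4, p6=4, p7=0) → (p0=5, p1=3, p2=3, p3=1, p4=0, p5=4, p6=4, p7=0)

(p0=5, p1=3, p2=3, p3=1, p4=0, p5=4, p6=4, p7=0)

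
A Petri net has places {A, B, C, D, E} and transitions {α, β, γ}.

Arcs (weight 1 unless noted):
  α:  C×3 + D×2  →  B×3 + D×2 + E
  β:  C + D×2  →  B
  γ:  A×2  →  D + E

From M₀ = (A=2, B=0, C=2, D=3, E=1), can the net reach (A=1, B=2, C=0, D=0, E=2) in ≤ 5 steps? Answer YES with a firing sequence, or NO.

depth 0: 1 marking
depth 1: 3 markings reached so far
depth 2: 4 markings reached so far
depth 3: 5 markings reached so far
depth 4: 5 markings reached so far
(frontier empty at depth 4; search complete)
target is not among the 5 markings reachable within 5 steps

NO — not reachable within 5 firings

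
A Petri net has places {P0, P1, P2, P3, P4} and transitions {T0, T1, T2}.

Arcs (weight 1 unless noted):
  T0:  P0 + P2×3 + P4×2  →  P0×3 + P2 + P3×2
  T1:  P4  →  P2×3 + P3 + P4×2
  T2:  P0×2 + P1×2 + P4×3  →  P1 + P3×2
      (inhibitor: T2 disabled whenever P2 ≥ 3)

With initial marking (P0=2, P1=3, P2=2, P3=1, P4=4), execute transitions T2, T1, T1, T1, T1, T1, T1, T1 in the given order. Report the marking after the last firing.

(P0=0, P1=2, P2=23, P3=10, P4=8)

step 1: fire T2:  (P0=2, P1=3, P2=2, P3=1, P4=4) → (P0=0, P1=2, P2=2, P3=3, P4=1)
step 2: fire T1:  (P0=0, P1=2, P2=2, P3=3, P4=1) → (P0=0, P1=2, P2=5, P3=4, P4=2)
step 3: fire T1:  (P0=0, P1=2, P2=5, P3=4, P4=2) → (P0=0, P1=2, P2=8, P3=5, P4=3)
step 4: fire T1:  (P0=0, P1=2, P2=8, P3=5, P4=3) → (P0=0, P1=2, P2=11, P3=6, P4=4)
step 5: fire T1:  (P0=0, P1=2, P2=11, P3=6, P4=4) → (P0=0, P1=2, P2=14, P3=7, P4=5)
step 6: fire T1:  (P0=0, P1=2, P2=14, P3=7, P4=5) → (P0=0, P1=2, P2=17, P3=8, P4=6)
step 7: fire T1:  (P0=0, P1=2, P2=17, P3=8, P4=6) → (P0=0, P1=2, P2=20, P3=9, P4=7)
step 8: fire T1:  (P0=0, P1=2, P2=20, P3=9, P4=7) → (P0=0, P1=2, P2=23, P3=10, P4=8)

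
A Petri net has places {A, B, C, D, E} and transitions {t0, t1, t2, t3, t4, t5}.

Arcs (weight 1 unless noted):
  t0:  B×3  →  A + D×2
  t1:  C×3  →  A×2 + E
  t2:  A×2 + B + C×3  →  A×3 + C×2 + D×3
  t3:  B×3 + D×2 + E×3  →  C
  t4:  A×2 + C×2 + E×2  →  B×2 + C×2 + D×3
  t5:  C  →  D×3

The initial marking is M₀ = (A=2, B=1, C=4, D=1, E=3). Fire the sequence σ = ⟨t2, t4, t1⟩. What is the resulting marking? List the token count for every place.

step 1: fire t2:  (A=2, B=1, C=4, D=1, E=3) → (A=3, B=0, C=3, D=4, E=3)
step 2: fire t4:  (A=3, B=0, C=3, D=4, E=3) → (A=1, B=2, C=3, D=7, E=1)
step 3: fire t1:  (A=1, B=2, C=3, D=7, E=1) → (A=3, B=2, C=0, D=7, E=2)

(A=3, B=2, C=0, D=7, E=2)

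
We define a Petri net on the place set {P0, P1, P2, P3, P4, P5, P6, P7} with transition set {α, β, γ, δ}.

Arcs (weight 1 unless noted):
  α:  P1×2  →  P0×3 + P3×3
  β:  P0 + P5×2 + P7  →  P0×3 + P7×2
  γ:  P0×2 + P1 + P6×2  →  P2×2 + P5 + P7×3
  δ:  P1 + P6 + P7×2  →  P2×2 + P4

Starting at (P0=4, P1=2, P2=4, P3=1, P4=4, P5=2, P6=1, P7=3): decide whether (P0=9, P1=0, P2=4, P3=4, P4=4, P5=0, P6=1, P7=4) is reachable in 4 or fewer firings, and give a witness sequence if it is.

step 1: fire α:  (P0=4, P1=2, P2=4, P3=1, P4=4, P5=2, P6=1, P7=3) → (P0=7, P1=0, P2=4, P3=4, P4=4, P5=2, P6=1, P7=3)
step 2: fire β:  (P0=7, P1=0, P2=4, P3=4, P4=4, P5=2, P6=1, P7=3) → (P0=9, P1=0, P2=4, P3=4, P4=4, P5=0, P6=1, P7=4)

YES — reachable via ⟨α, β⟩ (2 firings)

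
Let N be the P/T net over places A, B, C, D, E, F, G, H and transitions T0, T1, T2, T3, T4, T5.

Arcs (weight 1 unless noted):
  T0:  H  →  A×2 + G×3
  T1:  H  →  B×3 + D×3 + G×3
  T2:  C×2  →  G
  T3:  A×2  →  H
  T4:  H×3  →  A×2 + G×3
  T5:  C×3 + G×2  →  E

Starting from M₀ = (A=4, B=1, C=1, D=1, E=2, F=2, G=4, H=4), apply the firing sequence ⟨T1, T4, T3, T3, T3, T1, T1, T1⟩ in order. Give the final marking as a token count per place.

(A=0, B=13, C=1, D=13, E=2, F=2, G=19, H=0)

step 1: fire T1:  (A=4, B=1, C=1, D=1, E=2, F=2, G=4, H=4) → (A=4, B=4, C=1, D=4, E=2, F=2, G=7, H=3)
step 2: fire T4:  (A=4, B=4, C=1, D=4, E=2, F=2, G=7, H=3) → (A=6, B=4, C=1, D=4, E=2, F=2, G=10, H=0)
step 3: fire T3:  (A=6, B=4, C=1, D=4, E=2, F=2, G=10, H=0) → (A=4, B=4, C=1, D=4, E=2, F=2, G=10, H=1)
step 4: fire T3:  (A=4, B=4, C=1, D=4, E=2, F=2, G=10, H=1) → (A=2, B=4, C=1, D=4, E=2, F=2, G=10, H=2)
step 5: fire T3:  (A=2, B=4, C=1, D=4, E=2, F=2, G=10, H=2) → (A=0, B=4, C=1, D=4, E=2, F=2, G=10, H=3)
step 6: fire T1:  (A=0, B=4, C=1, D=4, E=2, F=2, G=10, H=3) → (A=0, B=7, C=1, D=7, E=2, F=2, G=13, H=2)
step 7: fire T1:  (A=0, B=7, C=1, D=7, E=2, F=2, G=13, H=2) → (A=0, B=10, C=1, D=10, E=2, F=2, G=16, H=1)
step 8: fire T1:  (A=0, B=10, C=1, D=10, E=2, F=2, G=16, H=1) → (A=0, B=13, C=1, D=13, E=2, F=2, G=19, H=0)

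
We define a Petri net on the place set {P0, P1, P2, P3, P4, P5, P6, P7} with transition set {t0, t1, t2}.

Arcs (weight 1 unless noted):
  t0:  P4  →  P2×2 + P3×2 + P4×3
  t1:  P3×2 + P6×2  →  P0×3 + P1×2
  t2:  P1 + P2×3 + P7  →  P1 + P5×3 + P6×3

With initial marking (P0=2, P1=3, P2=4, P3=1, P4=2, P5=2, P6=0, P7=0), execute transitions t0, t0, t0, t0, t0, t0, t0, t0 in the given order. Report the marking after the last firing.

step 1: fire t0:  (P0=2, P1=3, P2=4, P3=1, P4=2, P5=2, P6=0, P7=0) → (P0=2, P1=3, P2=6, P3=3, P4=4, P5=2, P6=0, P7=0)
step 2: fire t0:  (P0=2, P1=3, P2=6, P3=3, P4=4, P5=2, P6=0, P7=0) → (P0=2, P1=3, P2=8, P3=5, P4=6, P5=2, P6=0, P7=0)
step 3: fire t0:  (P0=2, P1=3, P2=8, P3=5, P4=6, P5=2, P6=0, P7=0) → (P0=2, P1=3, P2=10, P3=7, P4=8, P5=2, P6=0, P7=0)
step 4: fire t0:  (P0=2, P1=3, P2=10, P3=7, P4=8, P5=2, P6=0, P7=0) → (P0=2, P1=3, P2=12, P3=9, P4=10, P5=2, P6=0, P7=0)
step 5: fire t0:  (P0=2, P1=3, P2=12, P3=9, P4=10, P5=2, P6=0, P7=0) → (P0=2, P1=3, P2=14, P3=11, P4=12, P5=2, P6=0, P7=0)
step 6: fire t0:  (P0=2, P1=3, P2=14, P3=11, P4=12, P5=2, P6=0, P7=0) → (P0=2, P1=3, P2=16, P3=13, P4=14, P5=2, P6=0, P7=0)
step 7: fire t0:  (P0=2, P1=3, P2=16, P3=13, P4=14, P5=2, P6=0, P7=0) → (P0=2, P1=3, P2=18, P3=15, P4=16, P5=2, P6=0, P7=0)
step 8: fire t0:  (P0=2, P1=3, P2=18, P3=15, P4=16, P5=2, P6=0, P7=0) → (P0=2, P1=3, P2=20, P3=17, P4=18, P5=2, P6=0, P7=0)

(P0=2, P1=3, P2=20, P3=17, P4=18, P5=2, P6=0, P7=0)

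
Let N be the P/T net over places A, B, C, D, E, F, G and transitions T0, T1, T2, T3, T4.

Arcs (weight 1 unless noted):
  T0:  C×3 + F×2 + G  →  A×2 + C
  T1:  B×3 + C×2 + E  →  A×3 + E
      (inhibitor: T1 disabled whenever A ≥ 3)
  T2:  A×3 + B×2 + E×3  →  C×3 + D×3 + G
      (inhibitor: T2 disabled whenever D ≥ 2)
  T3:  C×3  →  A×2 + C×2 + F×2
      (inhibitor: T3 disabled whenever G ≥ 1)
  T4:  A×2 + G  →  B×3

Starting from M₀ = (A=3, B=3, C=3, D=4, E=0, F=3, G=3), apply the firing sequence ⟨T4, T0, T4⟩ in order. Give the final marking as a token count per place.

(A=1, B=9, C=1, D=4, E=0, F=1, G=0)

step 1: fire T4:  (A=3, B=3, C=3, D=4, E=0, F=3, G=3) → (A=1, B=6, C=3, D=4, E=0, F=3, G=2)
step 2: fire T0:  (A=1, B=6, C=3, D=4, E=0, F=3, G=2) → (A=3, B=6, C=1, D=4, E=0, F=1, G=1)
step 3: fire T4:  (A=3, B=6, C=1, D=4, E=0, F=1, G=1) → (A=1, B=9, C=1, D=4, E=0, F=1, G=0)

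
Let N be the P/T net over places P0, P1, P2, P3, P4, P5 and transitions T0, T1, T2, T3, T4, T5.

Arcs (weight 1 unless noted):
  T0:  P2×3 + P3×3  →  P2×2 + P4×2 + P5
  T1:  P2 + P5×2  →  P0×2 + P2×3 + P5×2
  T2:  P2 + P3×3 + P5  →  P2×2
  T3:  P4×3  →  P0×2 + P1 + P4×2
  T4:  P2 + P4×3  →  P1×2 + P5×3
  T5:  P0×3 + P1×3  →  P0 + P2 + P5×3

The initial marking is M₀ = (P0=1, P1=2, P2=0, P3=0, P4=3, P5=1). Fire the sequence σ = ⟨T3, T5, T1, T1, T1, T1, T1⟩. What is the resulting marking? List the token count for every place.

step 1: fire T3:  (P0=1, P1=2, P2=0, P3=0, P4=3, P5=1) → (P0=3, P1=3, P2=0, P3=0, P4=2, P5=1)
step 2: fire T5:  (P0=3, P1=3, P2=0, P3=0, P4=2, P5=1) → (P0=1, P1=0, P2=1, P3=0, P4=2, P5=4)
step 3: fire T1:  (P0=1, P1=0, P2=1, P3=0, P4=2, P5=4) → (P0=3, P1=0, P2=3, P3=0, P4=2, P5=4)
step 4: fire T1:  (P0=3, P1=0, P2=3, P3=0, P4=2, P5=4) → (P0=5, P1=0, P2=5, P3=0, P4=2, P5=4)
step 5: fire T1:  (P0=5, P1=0, P2=5, P3=0, P4=2, P5=4) → (P0=7, P1=0, P2=7, P3=0, P4=2, P5=4)
step 6: fire T1:  (P0=7, P1=0, P2=7, P3=0, P4=2, P5=4) → (P0=9, P1=0, P2=9, P3=0, P4=2, P5=4)
step 7: fire T1:  (P0=9, P1=0, P2=9, P3=0, P4=2, P5=4) → (P0=11, P1=0, P2=11, P3=0, P4=2, P5=4)

(P0=11, P1=0, P2=11, P3=0, P4=2, P5=4)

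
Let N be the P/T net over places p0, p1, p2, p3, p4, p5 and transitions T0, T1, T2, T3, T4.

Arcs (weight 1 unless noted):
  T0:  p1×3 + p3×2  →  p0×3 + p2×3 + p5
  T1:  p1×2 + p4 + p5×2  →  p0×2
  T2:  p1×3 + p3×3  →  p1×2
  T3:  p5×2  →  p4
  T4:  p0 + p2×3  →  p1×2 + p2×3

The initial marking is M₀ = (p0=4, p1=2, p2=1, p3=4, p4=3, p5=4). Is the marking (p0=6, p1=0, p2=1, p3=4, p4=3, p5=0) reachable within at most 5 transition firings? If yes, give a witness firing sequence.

YES — reachable via ⟨T1, T3⟩ (2 firings)

step 1: fire T1:  (p0=4, p1=2, p2=1, p3=4, p4=3, p5=4) → (p0=6, p1=0, p2=1, p3=4, p4=2, p5=2)
step 2: fire T3:  (p0=6, p1=0, p2=1, p3=4, p4=2, p5=2) → (p0=6, p1=0, p2=1, p3=4, p4=3, p5=0)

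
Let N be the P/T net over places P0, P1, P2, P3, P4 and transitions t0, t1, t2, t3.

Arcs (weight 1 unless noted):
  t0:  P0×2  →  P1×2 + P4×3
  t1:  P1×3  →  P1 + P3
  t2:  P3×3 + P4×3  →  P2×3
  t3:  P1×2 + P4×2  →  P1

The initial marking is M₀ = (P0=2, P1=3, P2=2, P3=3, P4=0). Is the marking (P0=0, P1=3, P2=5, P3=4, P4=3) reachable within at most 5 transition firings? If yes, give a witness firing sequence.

depth 0: 1 marking
depth 1: 3 markings reached so far
depth 2: 6 markings reached so far
depth 3: 9 markings reached so far
depth 4: 10 markings reached so far
depth 5: 10 markings reached so far
(frontier empty at depth 5; search complete)
target is not among the 10 markings reachable within 5 steps

NO — not reachable within 5 firings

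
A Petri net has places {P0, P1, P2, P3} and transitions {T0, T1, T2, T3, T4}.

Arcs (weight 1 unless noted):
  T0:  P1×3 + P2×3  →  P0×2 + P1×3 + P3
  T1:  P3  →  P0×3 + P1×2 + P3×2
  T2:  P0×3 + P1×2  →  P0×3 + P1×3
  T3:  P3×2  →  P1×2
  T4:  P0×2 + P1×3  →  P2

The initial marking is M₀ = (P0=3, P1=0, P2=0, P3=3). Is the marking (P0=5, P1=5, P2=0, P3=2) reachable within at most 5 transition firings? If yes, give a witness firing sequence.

NO — not reachable within 5 firings

depth 0: 1 marking
depth 1: 3 markings reached so far
depth 2: 7 markings reached so far
depth 3: 18 markings reached so far
depth 4: 35 markings reached so far
depth 5: 61 markings reached so far
target is not among the 61 markings reachable within 5 steps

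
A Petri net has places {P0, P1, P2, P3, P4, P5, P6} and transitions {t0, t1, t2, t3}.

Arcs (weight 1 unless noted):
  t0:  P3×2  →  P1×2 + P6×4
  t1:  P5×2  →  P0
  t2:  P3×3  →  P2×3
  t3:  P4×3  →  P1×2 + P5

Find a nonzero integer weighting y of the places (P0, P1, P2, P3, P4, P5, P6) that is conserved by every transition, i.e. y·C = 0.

y = (P0:0, P1:3, P2:3, P3:3, P4:2, P5:0, P6:0)

Incidence matrix C (rows=places, cols=transitions):
       t0   t1   t2   t3
   P0   0    1    0    0
   P1   2    0    0    2
   P2   0    0    3    0
   P3  -2    0   -3    0
   P4   0    0    0   -3
   P5   0   -2    0    1
   P6   4    0    0    0

Candidate y = [0, 3, 3, 3, 2, 0, 0]; check y·C column-wise:
  col t0: 3·2 + 3·0 + 3·-2 + 2·0 + 0·4 = 0
  col t1: 0·1 + 3·0 + 3·0 + 3·0 + 2·0 + 0·-2 = 0
  col t2: 3·0 + 3·3 + 3·-3 + 2·0 = 0
  col t3: 3·2 + 3·0 + 3·0 + 2·-3 + 0·1 = 0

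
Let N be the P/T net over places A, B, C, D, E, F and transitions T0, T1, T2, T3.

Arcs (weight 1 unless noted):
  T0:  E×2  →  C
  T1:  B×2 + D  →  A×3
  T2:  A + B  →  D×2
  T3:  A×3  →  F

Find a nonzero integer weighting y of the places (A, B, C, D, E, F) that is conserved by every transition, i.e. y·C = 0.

y = (A:0, B:0, C:2, D:0, E:1, F:0)

Incidence matrix C (rows=places, cols=transitions):
       T0   T1   T2   T3
    A   0    3   -1   -3
    B   0   -2   -1    0
    C   1    0    0    0
    D   0   -1    2    0
    E  -2    0    0    0
    F   0    0    0    1

Candidate y = [0, 0, 2, 0, 1, 0]; check y·C column-wise:
  col T0: 2·1 + 1·-2 = 0
  col T1: 0·3 + 0·-2 + 2·0 + 0·-1 + 1·0 = 0
  col T2: 0·-1 + 0·-1 + 2·0 + 0·2 + 1·0 = 0
  col T3: 0·-3 + 2·0 + 1·0 + 0·1 = 0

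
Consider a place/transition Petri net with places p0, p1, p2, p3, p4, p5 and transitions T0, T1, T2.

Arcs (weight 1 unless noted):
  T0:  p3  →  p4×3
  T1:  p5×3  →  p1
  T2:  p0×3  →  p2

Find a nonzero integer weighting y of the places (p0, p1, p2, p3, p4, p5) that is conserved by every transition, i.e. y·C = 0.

Incidence matrix C (rows=places, cols=transitions):
       T0   T1   T2
   p0   0    0   -3
   p1   0    1    0
   p2   0    0    1
   p3  -1    0    0
   p4   3    0    0
   p5   0   -3    0

Candidate y = [1, 0, 3, 0, 0, 0]; check y·C column-wise:
  col T0: 1·0 + 3·0 + 0·-1 + 0·3 = 0
  col T1: 1·0 + 0·1 + 3·0 + 0·-3 = 0
  col T2: 1·-3 + 3·1 = 0

y = (p0:1, p1:0, p2:3, p3:0, p4:0, p5:0)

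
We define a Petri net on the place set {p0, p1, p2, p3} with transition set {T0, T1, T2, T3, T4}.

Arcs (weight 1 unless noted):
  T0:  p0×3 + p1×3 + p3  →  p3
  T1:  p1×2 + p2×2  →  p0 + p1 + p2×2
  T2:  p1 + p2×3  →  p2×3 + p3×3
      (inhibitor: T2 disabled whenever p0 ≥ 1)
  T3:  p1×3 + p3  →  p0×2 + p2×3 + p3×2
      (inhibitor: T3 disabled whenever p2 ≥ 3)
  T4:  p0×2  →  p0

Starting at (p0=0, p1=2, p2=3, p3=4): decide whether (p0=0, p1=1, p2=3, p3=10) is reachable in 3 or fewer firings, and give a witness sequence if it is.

depth 0: 1 marking
depth 1: 3 markings reached so far
depth 2: 4 markings reached so far
depth 3: 4 markings reached so far
(frontier empty at depth 3; search complete)
target is not among the 4 markings reachable within 3 steps

NO — not reachable within 3 firings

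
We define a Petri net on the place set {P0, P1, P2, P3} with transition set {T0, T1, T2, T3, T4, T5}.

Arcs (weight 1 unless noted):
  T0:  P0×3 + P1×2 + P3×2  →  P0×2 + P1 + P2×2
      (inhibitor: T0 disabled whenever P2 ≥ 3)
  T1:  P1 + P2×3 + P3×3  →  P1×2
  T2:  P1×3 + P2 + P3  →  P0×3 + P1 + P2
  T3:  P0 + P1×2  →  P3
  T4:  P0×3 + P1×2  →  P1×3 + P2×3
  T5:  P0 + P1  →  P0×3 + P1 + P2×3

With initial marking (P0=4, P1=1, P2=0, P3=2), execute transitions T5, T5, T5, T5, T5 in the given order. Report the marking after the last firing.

step 1: fire T5:  (P0=4, P1=1, P2=0, P3=2) → (P0=6, P1=1, P2=3, P3=2)
step 2: fire T5:  (P0=6, P1=1, P2=3, P3=2) → (P0=8, P1=1, P2=6, P3=2)
step 3: fire T5:  (P0=8, P1=1, P2=6, P3=2) → (P0=10, P1=1, P2=9, P3=2)
step 4: fire T5:  (P0=10, P1=1, P2=9, P3=2) → (P0=12, P1=1, P2=12, P3=2)
step 5: fire T5:  (P0=12, P1=1, P2=12, P3=2) → (P0=14, P1=1, P2=15, P3=2)

(P0=14, P1=1, P2=15, P3=2)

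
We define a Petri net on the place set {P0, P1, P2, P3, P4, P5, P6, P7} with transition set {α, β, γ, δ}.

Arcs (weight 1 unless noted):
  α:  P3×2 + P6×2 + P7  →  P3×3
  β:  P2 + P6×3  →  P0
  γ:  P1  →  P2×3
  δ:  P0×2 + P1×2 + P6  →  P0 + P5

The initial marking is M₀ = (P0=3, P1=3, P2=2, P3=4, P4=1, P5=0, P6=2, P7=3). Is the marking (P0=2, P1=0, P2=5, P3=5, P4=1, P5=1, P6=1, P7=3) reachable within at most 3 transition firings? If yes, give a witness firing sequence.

NO — not reachable within 3 firings

depth 0: 1 marking
depth 1: 4 markings reached so far
depth 2: 7 markings reached so far
depth 3: 9 markings reached so far
target is not among the 9 markings reachable within 3 steps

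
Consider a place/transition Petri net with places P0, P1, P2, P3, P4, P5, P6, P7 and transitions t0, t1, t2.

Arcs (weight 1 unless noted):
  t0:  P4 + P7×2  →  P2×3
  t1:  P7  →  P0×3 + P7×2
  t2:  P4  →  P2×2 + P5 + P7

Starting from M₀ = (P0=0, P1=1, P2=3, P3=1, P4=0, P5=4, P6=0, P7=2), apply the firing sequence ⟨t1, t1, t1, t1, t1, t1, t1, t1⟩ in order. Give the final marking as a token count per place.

(P0=24, P1=1, P2=3, P3=1, P4=0, P5=4, P6=0, P7=10)

step 1: fire t1:  (P0=0, P1=1, P2=3, P3=1, P4=0, P5=4, P6=0, P7=2) → (P0=3, P1=1, P2=3, P3=1, P4=0, P5=4, P6=0, P7=3)
step 2: fire t1:  (P0=3, P1=1, P2=3, P3=1, P4=0, P5=4, P6=0, P7=3) → (P0=6, P1=1, P2=3, P3=1, P4=0, P5=4, P6=0, P7=4)
step 3: fire t1:  (P0=6, P1=1, P2=3, P3=1, P4=0, P5=4, P6=0, P7=4) → (P0=9, P1=1, P2=3, P3=1, P4=0, P5=4, P6=0, P7=5)
step 4: fire t1:  (P0=9, P1=1, P2=3, P3=1, P4=0, P5=4, P6=0, P7=5) → (P0=12, P1=1, P2=3, P3=1, P4=0, P5=4, P6=0, P7=6)
step 5: fire t1:  (P0=12, P1=1, P2=3, P3=1, P4=0, P5=4, P6=0, P7=6) → (P0=15, P1=1, P2=3, P3=1, P4=0, P5=4, P6=0, P7=7)
step 6: fire t1:  (P0=15, P1=1, P2=3, P3=1, P4=0, P5=4, P6=0, P7=7) → (P0=18, P1=1, P2=3, P3=1, P4=0, P5=4, P6=0, P7=8)
step 7: fire t1:  (P0=18, P1=1, P2=3, P3=1, P4=0, P5=4, P6=0, P7=8) → (P0=21, P1=1, P2=3, P3=1, P4=0, P5=4, P6=0, P7=9)
step 8: fire t1:  (P0=21, P1=1, P2=3, P3=1, P4=0, P5=4, P6=0, P7=9) → (P0=24, P1=1, P2=3, P3=1, P4=0, P5=4, P6=0, P7=10)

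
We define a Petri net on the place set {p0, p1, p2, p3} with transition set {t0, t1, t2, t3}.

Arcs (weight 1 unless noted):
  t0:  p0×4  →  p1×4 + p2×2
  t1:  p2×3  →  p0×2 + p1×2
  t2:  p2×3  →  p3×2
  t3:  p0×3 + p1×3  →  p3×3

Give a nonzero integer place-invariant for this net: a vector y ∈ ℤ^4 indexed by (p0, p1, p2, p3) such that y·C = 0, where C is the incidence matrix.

y = (p0:2, p1:1, p2:2, p3:3)

Incidence matrix C (rows=places, cols=transitions):
       t0   t1   t2   t3
   p0  -4    2    0   -3
   p1   4    2    0   -3
   p2   2   -3   -3    0
   p3   0    0    2    3

Candidate y = [2, 1, 2, 3]; check y·C column-wise:
  col t0: 2·-4 + 1·4 + 2·2 + 3·0 = 0
  col t1: 2·2 + 1·2 + 2·-3 + 3·0 = 0
  col t2: 2·0 + 1·0 + 2·-3 + 3·2 = 0
  col t3: 2·-3 + 1·-3 + 2·0 + 3·3 = 0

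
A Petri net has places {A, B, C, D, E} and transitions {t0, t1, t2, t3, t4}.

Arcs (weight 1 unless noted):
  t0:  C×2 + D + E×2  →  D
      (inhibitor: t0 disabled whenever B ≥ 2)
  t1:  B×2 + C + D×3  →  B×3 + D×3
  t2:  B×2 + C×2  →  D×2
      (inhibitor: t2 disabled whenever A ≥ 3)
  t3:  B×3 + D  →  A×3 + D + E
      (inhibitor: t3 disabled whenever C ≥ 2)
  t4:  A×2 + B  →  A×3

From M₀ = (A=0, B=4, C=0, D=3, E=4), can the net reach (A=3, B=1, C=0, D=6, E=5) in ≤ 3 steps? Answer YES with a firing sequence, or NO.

NO — not reachable within 3 firings

depth 0: 1 marking
depth 1: 2 markings reached so far
depth 2: 3 markings reached so far
depth 3: 3 markings reached so far
(frontier empty at depth 3; search complete)
target is not among the 3 markings reachable within 3 steps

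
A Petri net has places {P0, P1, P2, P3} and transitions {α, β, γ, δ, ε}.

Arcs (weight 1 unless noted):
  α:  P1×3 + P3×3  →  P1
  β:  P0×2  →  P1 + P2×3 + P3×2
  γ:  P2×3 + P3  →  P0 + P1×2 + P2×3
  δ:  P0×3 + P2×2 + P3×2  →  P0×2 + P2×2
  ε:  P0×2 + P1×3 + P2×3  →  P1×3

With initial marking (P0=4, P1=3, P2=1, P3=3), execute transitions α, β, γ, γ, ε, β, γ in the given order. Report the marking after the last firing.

(P0=1, P1=9, P2=4, P3=1)

step 1: fire α:  (P0=4, P1=3, P2=1, P3=3) → (P0=4, P1=1, P2=1, P3=0)
step 2: fire β:  (P0=4, P1=1, P2=1, P3=0) → (P0=2, P1=2, P2=4, P3=2)
step 3: fire γ:  (P0=2, P1=2, P2=4, P3=2) → (P0=3, P1=4, P2=4, P3=1)
step 4: fire γ:  (P0=3, P1=4, P2=4, P3=1) → (P0=4, P1=6, P2=4, P3=0)
step 5: fire ε:  (P0=4, P1=6, P2=4, P3=0) → (P0=2, P1=6, P2=1, P3=0)
step 6: fire β:  (P0=2, P1=6, P2=1, P3=0) → (P0=0, P1=7, P2=4, P3=2)
step 7: fire γ:  (P0=0, P1=7, P2=4, P3=2) → (P0=1, P1=9, P2=4, P3=1)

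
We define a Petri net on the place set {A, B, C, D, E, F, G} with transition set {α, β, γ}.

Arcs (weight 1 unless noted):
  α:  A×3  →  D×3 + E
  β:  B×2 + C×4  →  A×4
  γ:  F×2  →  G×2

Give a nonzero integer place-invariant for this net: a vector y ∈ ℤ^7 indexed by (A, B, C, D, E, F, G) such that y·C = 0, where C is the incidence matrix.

Incidence matrix C (rows=places, cols=transitions):
        α    β    γ
    A  -3    4    0
    B   0   -2    0
    C   0   -4    0
    D   3    0    0
    E   1    0    0
    F   0    0   -2
    G   0    0    2

Candidate y = [0, 2, -1, 0, 0, 0, 0]; check y·C column-wise:
  col α: 0·-3 + 2·0 + -1·0 + 0·3 + 0·1 = 0
  col β: 0·4 + 2·-2 + -1·-4 = 0
  col γ: 2·0 + -1·0 + 0·-2 + 0·2 = 0

y = (A:0, B:2, C:-1, D:0, E:0, F:0, G:0)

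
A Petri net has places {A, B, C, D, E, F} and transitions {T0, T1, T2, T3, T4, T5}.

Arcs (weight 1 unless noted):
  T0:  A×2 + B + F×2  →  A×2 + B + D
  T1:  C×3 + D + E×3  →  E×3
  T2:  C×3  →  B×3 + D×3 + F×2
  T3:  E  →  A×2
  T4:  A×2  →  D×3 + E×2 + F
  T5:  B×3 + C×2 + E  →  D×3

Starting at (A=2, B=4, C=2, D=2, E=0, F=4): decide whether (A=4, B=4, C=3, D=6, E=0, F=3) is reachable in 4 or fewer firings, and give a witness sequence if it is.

depth 0: 1 marking
depth 1: 3 markings reached so far
depth 2: 7 markings reached so far
depth 3: 13 markings reached so far
depth 4: 20 markings reached so far
target is not among the 20 markings reachable within 4 steps

NO — not reachable within 4 firings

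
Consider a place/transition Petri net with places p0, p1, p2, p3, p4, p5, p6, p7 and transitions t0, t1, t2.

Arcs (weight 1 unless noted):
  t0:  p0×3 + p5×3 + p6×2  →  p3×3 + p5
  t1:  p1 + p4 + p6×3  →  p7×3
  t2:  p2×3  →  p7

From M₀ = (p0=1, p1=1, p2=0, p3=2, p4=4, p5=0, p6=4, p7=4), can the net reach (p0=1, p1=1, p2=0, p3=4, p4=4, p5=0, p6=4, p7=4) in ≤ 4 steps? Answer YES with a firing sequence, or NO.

NO — not reachable within 4 firings

depth 0: 1 marking
depth 1: 2 markings reached so far
depth 2: 2 markings reached so far
(frontier empty at depth 2; search complete)
target is not among the 2 markings reachable within 4 steps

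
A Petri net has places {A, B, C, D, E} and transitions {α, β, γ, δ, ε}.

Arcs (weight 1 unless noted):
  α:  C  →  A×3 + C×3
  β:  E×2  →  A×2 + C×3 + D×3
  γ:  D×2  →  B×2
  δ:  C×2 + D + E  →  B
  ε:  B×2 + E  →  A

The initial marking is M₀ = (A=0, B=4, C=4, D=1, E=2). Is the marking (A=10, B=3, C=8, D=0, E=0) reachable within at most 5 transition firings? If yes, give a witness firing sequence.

YES — reachable via ⟨α, α, α, δ, ε⟩ (5 firings)

step 1: fire α:  (A=0, B=4, C=4, D=1, E=2) → (A=3, B=4, C=6, D=1, E=2)
step 2: fire α:  (A=3, B=4, C=6, D=1, E=2) → (A=6, B=4, C=8, D=1, E=2)
step 3: fire α:  (A=6, B=4, C=8, D=1, E=2) → (A=9, B=4, C=10, D=1, E=2)
step 4: fire δ:  (A=9, B=4, C=10, D=1, E=2) → (A=9, B=5, C=8, D=0, E=1)
step 5: fire ε:  (A=9, B=5, C=8, D=0, E=1) → (A=10, B=3, C=8, D=0, E=0)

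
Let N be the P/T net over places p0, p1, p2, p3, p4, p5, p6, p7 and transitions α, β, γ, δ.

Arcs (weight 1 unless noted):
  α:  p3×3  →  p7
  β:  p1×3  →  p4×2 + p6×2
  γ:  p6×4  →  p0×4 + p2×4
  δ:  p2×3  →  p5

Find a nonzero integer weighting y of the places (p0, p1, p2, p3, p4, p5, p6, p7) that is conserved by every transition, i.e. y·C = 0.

y = (p0:0, p1:2, p2:0, p3:0, p4:3, p5:0, p6:0, p7:0)

Incidence matrix C (rows=places, cols=transitions):
        α    β    γ    δ
   p0   0    0    4    0
   p1   0   -3    0    0
   p2   0    0    4   -3
   p3  -3    0    0    0
   p4   0    2    0    0
   p5   0    0    0    1
   p6   0    2   -4    0
   p7   1    0    0    0

Candidate y = [0, 2, 0, 0, 3, 0, 0, 0]; check y·C column-wise:
  col α: 2·0 + 0·-3 + 3·0 + 0·1 = 0
  col β: 2·-3 + 3·2 + 0·2 = 0
  col γ: 0·4 + 2·0 + 0·4 + 3·0 + 0·-4 = 0
  col δ: 2·0 + 0·-3 + 3·0 + 0·1 = 0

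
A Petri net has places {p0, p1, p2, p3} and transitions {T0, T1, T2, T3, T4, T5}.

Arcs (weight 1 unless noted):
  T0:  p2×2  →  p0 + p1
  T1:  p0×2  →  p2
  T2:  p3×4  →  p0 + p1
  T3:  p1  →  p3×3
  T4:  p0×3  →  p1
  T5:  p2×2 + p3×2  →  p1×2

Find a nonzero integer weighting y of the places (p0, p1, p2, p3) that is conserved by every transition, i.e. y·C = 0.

y = (p0:1, p1:3, p2:2, p3:1)

Incidence matrix C (rows=places, cols=transitions):
       T0   T1   T2   T3   T4   T5
   p0   1   -2    1    0   -3    0
   p1   1    0    1   -1    1    2
   p2  -2    1    0    0    0   -2
   p3   0    0   -4    3    0   -2

Candidate y = [1, 3, 2, 1]; check y·C column-wise:
  col T0: 1·1 + 3·1 + 2·-2 + 1·0 = 0
  col T1: 1·-2 + 3·0 + 2·1 + 1·0 = 0
  col T2: 1·1 + 3·1 + 2·0 + 1·-4 = 0
  col T3: 1·0 + 3·-1 + 2·0 + 1·3 = 0
  col T4: 1·-3 + 3·1 + 2·0 + 1·0 = 0
  col T5: 1·0 + 3·2 + 2·-2 + 1·-2 = 0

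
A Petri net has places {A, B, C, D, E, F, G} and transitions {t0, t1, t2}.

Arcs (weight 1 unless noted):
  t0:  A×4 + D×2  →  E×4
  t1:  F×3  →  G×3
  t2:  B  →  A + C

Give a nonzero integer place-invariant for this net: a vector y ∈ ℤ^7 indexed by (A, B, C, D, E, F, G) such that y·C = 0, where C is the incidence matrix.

y = (A:0, B:1, C:1, D:0, E:0, F:0, G:0)

Incidence matrix C (rows=places, cols=transitions):
       t0   t1   t2
    A  -4    0    1
    B   0    0   -1
    C   0    0    1
    D  -2    0    0
    E   4    0    0
    F   0   -3    0
    G   0    3    0

Candidate y = [0, 1, 1, 0, 0, 0, 0]; check y·C column-wise:
  col t0: 0·-4 + 1·0 + 1·0 + 0·-2 + 0·4 = 0
  col t1: 1·0 + 1·0 + 0·-3 + 0·3 = 0
  col t2: 0·1 + 1·-1 + 1·1 = 0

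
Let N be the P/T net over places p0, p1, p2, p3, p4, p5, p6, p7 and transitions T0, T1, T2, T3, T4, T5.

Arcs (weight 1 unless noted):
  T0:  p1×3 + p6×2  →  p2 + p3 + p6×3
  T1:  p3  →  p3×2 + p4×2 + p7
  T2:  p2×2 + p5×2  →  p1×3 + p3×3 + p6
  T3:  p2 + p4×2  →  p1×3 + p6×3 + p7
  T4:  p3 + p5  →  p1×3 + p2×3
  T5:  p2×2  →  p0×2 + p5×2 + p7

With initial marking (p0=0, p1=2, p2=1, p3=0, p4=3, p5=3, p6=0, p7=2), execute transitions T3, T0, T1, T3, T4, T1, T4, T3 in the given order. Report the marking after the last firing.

(p0=0, p1=14, p2=5, p3=1, p4=1, p5=1, p6=10, p7=7)

step 1: fire T3:  (p0=0, p1=2, p2=1, p3=0, p4=3, p5=3, p6=0, p7=2) → (p0=0, p1=5, p2=0, p3=0, p4=1, p5=3, p6=3, p7=3)
step 2: fire T0:  (p0=0, p1=5, p2=0, p3=0, p4=1, p5=3, p6=3, p7=3) → (p0=0, p1=2, p2=1, p3=1, p4=1, p5=3, p6=4, p7=3)
step 3: fire T1:  (p0=0, p1=2, p2=1, p3=1, p4=1, p5=3, p6=4, p7=3) → (p0=0, p1=2, p2=1, p3=2, p4=3, p5=3, p6=4, p7=4)
step 4: fire T3:  (p0=0, p1=2, p2=1, p3=2, p4=3, p5=3, p6=4, p7=4) → (p0=0, p1=5, p2=0, p3=2, p4=1, p5=3, p6=7, p7=5)
step 5: fire T4:  (p0=0, p1=5, p2=0, p3=2, p4=1, p5=3, p6=7, p7=5) → (p0=0, p1=8, p2=3, p3=1, p4=1, p5=2, p6=7, p7=5)
step 6: fire T1:  (p0=0, p1=8, p2=3, p3=1, p4=1, p5=2, p6=7, p7=5) → (p0=0, p1=8, p2=3, p3=2, p4=3, p5=2, p6=7, p7=6)
step 7: fire T4:  (p0=0, p1=8, p2=3, p3=2, p4=3, p5=2, p6=7, p7=6) → (p0=0, p1=11, p2=6, p3=1, p4=3, p5=1, p6=7, p7=6)
step 8: fire T3:  (p0=0, p1=11, p2=6, p3=1, p4=3, p5=1, p6=7, p7=6) → (p0=0, p1=14, p2=5, p3=1, p4=1, p5=1, p6=10, p7=7)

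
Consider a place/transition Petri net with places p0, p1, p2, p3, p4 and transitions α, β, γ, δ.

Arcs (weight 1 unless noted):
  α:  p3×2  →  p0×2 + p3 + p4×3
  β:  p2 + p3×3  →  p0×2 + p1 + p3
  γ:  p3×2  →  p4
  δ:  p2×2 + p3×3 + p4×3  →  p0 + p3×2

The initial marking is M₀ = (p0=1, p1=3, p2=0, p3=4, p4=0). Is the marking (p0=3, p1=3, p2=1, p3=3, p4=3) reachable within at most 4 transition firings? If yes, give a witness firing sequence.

NO — not reachable within 4 firings

depth 0: 1 marking
depth 1: 3 markings reached so far
depth 2: 6 markings reached so far
depth 3: 8 markings reached so far
depth 4: 8 markings reached so far
(frontier empty at depth 4; search complete)
target is not among the 8 markings reachable within 4 steps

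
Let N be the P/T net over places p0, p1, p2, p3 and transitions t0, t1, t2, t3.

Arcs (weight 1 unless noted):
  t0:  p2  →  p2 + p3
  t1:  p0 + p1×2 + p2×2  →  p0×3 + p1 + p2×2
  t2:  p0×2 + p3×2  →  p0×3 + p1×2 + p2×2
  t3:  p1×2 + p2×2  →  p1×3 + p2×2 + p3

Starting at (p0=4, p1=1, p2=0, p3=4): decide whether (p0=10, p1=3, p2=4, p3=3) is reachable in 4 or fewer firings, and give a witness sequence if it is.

depth 0: 1 marking
depth 1: 2 markings reached so far
depth 2: 6 markings reached so far
depth 3: 15 markings reached so far
depth 4: 30 markings reached so far
target is not among the 30 markings reachable within 4 steps

NO — not reachable within 4 firings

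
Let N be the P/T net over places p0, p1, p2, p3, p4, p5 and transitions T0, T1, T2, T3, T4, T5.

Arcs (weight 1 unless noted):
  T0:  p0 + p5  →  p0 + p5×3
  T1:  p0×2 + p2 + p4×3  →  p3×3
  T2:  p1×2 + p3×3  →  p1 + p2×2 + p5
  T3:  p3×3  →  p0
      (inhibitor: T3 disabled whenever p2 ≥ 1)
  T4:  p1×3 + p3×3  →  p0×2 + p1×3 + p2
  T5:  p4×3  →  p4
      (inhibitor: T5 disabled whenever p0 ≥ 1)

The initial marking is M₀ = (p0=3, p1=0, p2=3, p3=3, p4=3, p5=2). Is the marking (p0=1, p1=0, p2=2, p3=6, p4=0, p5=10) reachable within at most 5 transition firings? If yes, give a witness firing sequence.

YES — reachable via ⟨T0, T0, T0, T0, T1⟩ (5 firings)

step 1: fire T0:  (p0=3, p1=0, p2=3, p3=3, p4=3, p5=2) → (p0=3, p1=0, p2=3, p3=3, p4=3, p5=4)
step 2: fire T0:  (p0=3, p1=0, p2=3, p3=3, p4=3, p5=4) → (p0=3, p1=0, p2=3, p3=3, p4=3, p5=6)
step 3: fire T0:  (p0=3, p1=0, p2=3, p3=3, p4=3, p5=6) → (p0=3, p1=0, p2=3, p3=3, p4=3, p5=8)
step 4: fire T0:  (p0=3, p1=0, p2=3, p3=3, p4=3, p5=8) → (p0=3, p1=0, p2=3, p3=3, p4=3, p5=10)
step 5: fire T1:  (p0=3, p1=0, p2=3, p3=3, p4=3, p5=10) → (p0=1, p1=0, p2=2, p3=6, p4=0, p5=10)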